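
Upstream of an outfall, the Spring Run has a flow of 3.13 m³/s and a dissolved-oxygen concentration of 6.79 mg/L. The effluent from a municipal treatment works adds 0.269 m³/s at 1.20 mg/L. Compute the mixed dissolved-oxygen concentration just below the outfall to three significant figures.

6.35 mg/L

Flow-weighted mixing: C = (Q_r C_r + Q_w C_w)/(Q_r + Q_w)
= (3.13×6.79 + 0.269×1.20)/(3.13 + 0.269) = 21.58/3.399 = 6.348 mg/L.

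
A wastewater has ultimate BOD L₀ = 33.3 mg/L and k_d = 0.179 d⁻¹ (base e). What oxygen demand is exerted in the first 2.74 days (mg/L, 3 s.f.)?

y_t = L₀(1 − e^(−k_d t)) = 33.3 × (1 − e^(−0.179×2.74))
= 33.3 × (1 − 0.6123) = 33.3 × 0.3877 = 12.91 mg/L.

y ≈ 12.9 mg/L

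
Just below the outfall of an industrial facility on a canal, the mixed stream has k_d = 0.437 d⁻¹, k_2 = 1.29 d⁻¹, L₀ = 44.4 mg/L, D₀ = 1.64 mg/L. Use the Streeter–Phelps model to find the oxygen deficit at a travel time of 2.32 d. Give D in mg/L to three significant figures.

k_d L₀/(k_2−k_d) = 0.437×44.4/(1.29−0.437) = 19.40/0.8530 = 22.75 mg/L.
e^(−k_d t) = e^(−0.437×2.320) = 0.3628; e^(−k_2 t) = e^(−1.29×2.320) = 0.05015.
D = 22.75 × (0.3628 − 0.05015) + 1.64 × 0.05015 = 7.112 + 0.08224 = 7.195 mg/L.

D ≈ 7.19 mg/L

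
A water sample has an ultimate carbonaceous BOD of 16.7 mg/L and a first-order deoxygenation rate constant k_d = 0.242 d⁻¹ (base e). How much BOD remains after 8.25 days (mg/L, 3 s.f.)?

L ≈ 2.27 mg/L

L_t = L₀ e^(−k_d t) = 16.7 × e^(−0.242×8.25) = 16.7 × 0.1358 = 2.268 mg/L.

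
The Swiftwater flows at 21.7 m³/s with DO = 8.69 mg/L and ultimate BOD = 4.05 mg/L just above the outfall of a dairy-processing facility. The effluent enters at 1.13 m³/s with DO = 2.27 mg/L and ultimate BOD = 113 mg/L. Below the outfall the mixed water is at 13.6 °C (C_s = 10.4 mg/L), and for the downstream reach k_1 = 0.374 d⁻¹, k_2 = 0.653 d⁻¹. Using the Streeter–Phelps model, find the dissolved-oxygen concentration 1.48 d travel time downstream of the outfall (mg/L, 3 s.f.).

Mixed DO = (21.7×8.69 + 1.13×2.27)/(21.7+1.13) = 191.1/22.83 = 8.372 mg/L.
Mixed L₀ = (21.7×4.05 + 1.13×113)/(22.83) = 215.6/22.83 = 9.443 mg/L.
Initial deficit D₀ = C_s − DO₀ = 10.4 − 8.372 = 2.028 mg/L.
D(1.48) = [0.374×9.443/(0.653−0.374)](e^(−0.374×1.48) − e^(−0.653×1.48)) + 2.028 e^(−0.653×1.48)
= 12.66 × (0.5749 − 0.3804) + 2.028 × 0.3804 = 3.233 mg/L.
DO = 10.4 − 3.233 = 7.167 mg/L.

DO ≈ 7.17 mg/L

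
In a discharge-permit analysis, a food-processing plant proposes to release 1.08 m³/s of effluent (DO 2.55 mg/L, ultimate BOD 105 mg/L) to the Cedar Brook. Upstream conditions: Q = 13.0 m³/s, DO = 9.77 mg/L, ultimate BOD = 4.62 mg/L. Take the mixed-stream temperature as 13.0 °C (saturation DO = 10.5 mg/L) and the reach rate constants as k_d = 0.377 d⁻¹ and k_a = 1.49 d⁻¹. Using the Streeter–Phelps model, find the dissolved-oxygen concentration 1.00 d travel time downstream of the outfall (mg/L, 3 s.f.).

Mixed DO = (13.0×9.77 + 1.08×2.55)/(13.0+1.08) = 129.8/14.08 = 9.216 mg/L.
Mixed L₀ = (13.0×4.62 + 1.08×105)/(14.08) = 173.5/14.08 = 12.32 mg/L.
Initial deficit D₀ = C_s − DO₀ = 10.5 − 9.216 = 1.284 mg/L.
D(1.00) = [0.377×12.32/(1.49−0.377)](e^(−0.377×1.00) − e^(−1.49×1.00)) + 1.284 e^(−1.49×1.00)
= 4.173 × (0.6859 − 0.2254) + 1.284 × 0.2254 = 2.211 mg/L.
DO = 10.5 − 2.211 = 8.289 mg/L.

DO ≈ 8.29 mg/L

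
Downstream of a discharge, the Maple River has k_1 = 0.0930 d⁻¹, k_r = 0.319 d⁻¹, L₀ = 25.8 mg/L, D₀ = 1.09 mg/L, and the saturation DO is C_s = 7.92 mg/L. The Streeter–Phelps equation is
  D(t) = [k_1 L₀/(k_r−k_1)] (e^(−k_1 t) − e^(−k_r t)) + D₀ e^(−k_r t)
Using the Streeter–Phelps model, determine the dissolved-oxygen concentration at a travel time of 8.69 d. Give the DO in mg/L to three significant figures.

k_1 L₀/(k_r−k_1) = 0.0930×25.8/(0.319−0.0930) = 2.399/0.2260 = 10.62 mg/L.
e^(−k_1 t) = e^(−0.0930×8.690) = 0.4457; e^(−k_r t) = e^(−0.319×8.690) = 0.06253.
D = 10.62 × (0.4457 − 0.06253) + 1.09 × 0.06253 = 4.068 + 0.06816 = 4.136 mg/L.
DO = C_s − D = 7.92 − 4.136 = 3.784 mg/L.

DO ≈ 3.78 mg/L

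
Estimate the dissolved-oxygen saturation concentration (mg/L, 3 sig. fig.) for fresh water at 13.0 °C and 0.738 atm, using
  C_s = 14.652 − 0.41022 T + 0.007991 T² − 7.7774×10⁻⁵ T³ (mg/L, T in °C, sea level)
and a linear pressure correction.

C_s ≈ 7.75 mg/L

At sea level: C_s = 14.652 − 0.41022×13.0 + 0.007991×13.0² − 7.7774×10⁻⁵×13.0³ = 10.50 mg/L.
Pressure correction: C_s' = 10.50 × 0.738 = 7.748 mg/L.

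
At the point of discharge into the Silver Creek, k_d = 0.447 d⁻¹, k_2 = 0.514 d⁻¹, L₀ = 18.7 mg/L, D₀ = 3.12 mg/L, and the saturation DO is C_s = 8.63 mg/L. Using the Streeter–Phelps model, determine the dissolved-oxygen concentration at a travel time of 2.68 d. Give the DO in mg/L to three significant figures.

k_d L₀/(k_2−k_d) = 0.447×18.7/(0.514−0.447) = 8.359/0.06700 = 124.8 mg/L.
e^(−k_d t) = e^(−0.447×2.680) = 0.3018; e^(−k_2 t) = e^(−0.514×2.680) = 0.2522.
D = 124.8 × (0.3018 − 0.2522) + 3.12 × 0.2522 = 6.189 + 0.7869 = 6.976 mg/L.
DO = C_s − D = 8.63 − 6.976 = 1.654 mg/L.

DO ≈ 1.65 mg/L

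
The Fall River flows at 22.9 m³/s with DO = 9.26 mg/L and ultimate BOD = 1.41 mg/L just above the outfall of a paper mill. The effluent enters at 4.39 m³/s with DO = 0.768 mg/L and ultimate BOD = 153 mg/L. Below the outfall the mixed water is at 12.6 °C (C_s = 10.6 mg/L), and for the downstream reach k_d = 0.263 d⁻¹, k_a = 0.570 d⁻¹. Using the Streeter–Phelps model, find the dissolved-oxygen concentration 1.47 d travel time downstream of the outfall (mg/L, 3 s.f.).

Mixed DO = (22.9×9.26 + 4.39×0.768)/(22.9+4.39) = 215.4/27.29 = 7.894 mg/L.
Mixed L₀ = (22.9×1.41 + 4.39×153)/(27.29) = 704.0/27.29 = 25.80 mg/L.
Initial deficit D₀ = C_s − DO₀ = 10.6 − 7.894 = 2.706 mg/L.
D(1.47) = [0.263×25.80/(0.570−0.263)](e^(−0.263×1.47) − e^(−0.570×1.47)) + 2.706 e^(−0.570×1.47)
= 22.10 × (0.6794 − 0.4326) + 2.706 × 0.4326 = 6.623 mg/L.
DO = 10.6 − 6.623 = 3.977 mg/L.

DO ≈ 3.98 mg/L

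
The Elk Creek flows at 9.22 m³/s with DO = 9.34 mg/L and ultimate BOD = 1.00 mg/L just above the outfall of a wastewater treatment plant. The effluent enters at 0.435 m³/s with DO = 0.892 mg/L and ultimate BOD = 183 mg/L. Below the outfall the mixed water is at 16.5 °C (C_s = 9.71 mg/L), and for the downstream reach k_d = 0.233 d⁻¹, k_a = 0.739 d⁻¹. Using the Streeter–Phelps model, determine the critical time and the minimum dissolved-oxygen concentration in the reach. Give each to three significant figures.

Mixed DO = (9.22×9.34 + 0.435×0.892)/(9.22+0.435) = 86.50/9.655 = 8.959 mg/L.
Mixed L₀ = (9.22×1.00 + 0.435×183)/(9.655) = 88.83/9.655 = 9.200 mg/L.
Initial deficit D₀ = C_s − DO₀ = 9.71 − 8.959 = 0.7506 mg/L.
t_c = (1/0.5060) ln[(0.739/0.233)(1 − 0.7506×0.5060/(0.233×9.200))] = 1.976 × ln(2.610) = 1.896 d.
D_c = (0.233/0.739) × 9.200 × e^(−0.233×1.896) = 0.3153 × 9.200 × 0.6429 = 1.865 mg/L.
Minimum DO = 9.71 − 1.865 = 7.845 mg/L.

t_c ≈ 1.90 d; minimum DO ≈ 7.85 mg/L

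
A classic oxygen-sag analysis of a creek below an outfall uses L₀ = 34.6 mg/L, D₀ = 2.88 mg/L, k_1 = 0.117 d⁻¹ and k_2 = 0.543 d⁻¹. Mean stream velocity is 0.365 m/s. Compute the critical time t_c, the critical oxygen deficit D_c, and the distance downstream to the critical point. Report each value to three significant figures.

With k_2/k_1 = 4.641 and 1 − D₀(k_2−k_1)/(k_1 L₀) = 0.6969,
t_c = ln(4.641 × 0.6969) / (0.543 − 0.117) = ln(3.234) / 0.4260 = 1.174/0.4260 = 2.756 d.
L(t_c) = L₀ e^(−k_1 t_c) = 34.6 × 0.7244 = 25.06 mg/L, and at the critical point k_2 D_c = k_1 L, so D_c = (0.117/0.543) × 25.06 = 5.401 mg/L.
x_c = v t_c = 0.365 m/s × 2.756 d × 86400 s/d = 86900 m ≈ 86.9 km.

t_c ≈ 2.76 d; D_c ≈ 5.40 mg/L; x_c ≈ 86.9 km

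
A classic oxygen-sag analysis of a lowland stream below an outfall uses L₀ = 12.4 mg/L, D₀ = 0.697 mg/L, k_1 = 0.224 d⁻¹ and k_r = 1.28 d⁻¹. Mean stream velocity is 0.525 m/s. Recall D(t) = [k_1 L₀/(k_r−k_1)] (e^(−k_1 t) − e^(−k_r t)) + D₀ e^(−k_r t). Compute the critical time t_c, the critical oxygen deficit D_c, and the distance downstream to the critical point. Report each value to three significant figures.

At the critical point dD/dt = 0, so k_1 L₀ e^(−k_1 t) = k_r D. Substituting D(t) from the Streeter–Phelps equation and solving for t gives
t_c = ln[(k_r/k_1)(1 − D₀(k_r−k_1)/(k_1 L₀))] / (k_r−k_1).
Here k_r−k_1 = 1.056 d⁻¹ and 1 − D₀(k_r−k_1)/(k_1 L₀) = 1 − 0.697×1.056/(0.224×12.4) = 0.7350, so
t_c = ln(5.714 × 0.7350) / 1.056 = 1.435 / 1.056 = 1.359 d.
L(t_c) = L₀ e^(−k_1 t_c) = 12.4 × 0.7376 = 9.146 mg/L, and at the critical point k_r D_c = k_1 L, so D_c = (0.224/1.28) × 9.146 = 1.600 mg/L.
x_c = v t_c = 0.525 m/s × 1.359 d × 86400 s/d = 61640 m ≈ 61.6 km.

t_c ≈ 1.36 d; D_c ≈ 1.60 mg/L; x_c ≈ 61.6 km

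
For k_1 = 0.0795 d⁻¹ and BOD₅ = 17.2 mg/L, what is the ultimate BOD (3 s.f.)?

L₀ ≈ 52.4 mg/L

BOD₅ = L₀(1 − e^(−5k_1)) ⇒ L₀ = BOD₅ / (1 − e^(−5×0.0795))
= 17.2 / (1 − 0.6720) = 17.2 / 0.3280 = 52.44 mg/L.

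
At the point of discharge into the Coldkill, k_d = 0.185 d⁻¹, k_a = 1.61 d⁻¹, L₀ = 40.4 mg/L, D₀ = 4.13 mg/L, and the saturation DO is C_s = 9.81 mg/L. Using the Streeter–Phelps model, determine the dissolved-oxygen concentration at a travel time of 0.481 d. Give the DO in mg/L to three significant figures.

DO ≈ 5.53 mg/L

k_d L₀/(k_a−k_d) = 0.185×40.4/(1.61−0.185) = 7.474/1.425 = 5.245 mg/L.
e^(−k_d t) = e^(−0.185×0.4810) = 0.9149; e^(−k_a t) = e^(−1.61×0.4810) = 0.4610.
D = 5.245 × (0.9149 − 0.4610) + 4.13 × 0.4610 = 2.381 + 1.904 = 4.284 mg/L.
DO = C_s − D = 9.81 − 4.284 = 5.526 mg/L.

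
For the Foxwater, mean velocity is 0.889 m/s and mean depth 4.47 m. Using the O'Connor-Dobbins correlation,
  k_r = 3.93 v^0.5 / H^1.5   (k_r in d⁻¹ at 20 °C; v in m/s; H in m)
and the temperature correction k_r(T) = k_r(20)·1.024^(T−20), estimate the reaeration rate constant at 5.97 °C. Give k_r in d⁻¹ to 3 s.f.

k_r(20) = 3.93 × 0.889^0.5 / 4.47^1.5 = 3.93 × 0.9429 / 9.451 = 0.3921 d⁻¹.
k_r(5.97) = 0.3921 × 1.024^(5.97−20) = 0.3921 × 0.7170 = 0.2811 d⁻¹.

k_r ≈ 0.281 d⁻¹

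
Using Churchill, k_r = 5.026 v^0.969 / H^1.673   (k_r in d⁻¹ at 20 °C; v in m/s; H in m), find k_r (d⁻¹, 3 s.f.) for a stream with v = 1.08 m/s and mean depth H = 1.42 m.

k_r = 5.026 × 1.08^0.969 / 1.42^1.673 = 5.026 × 1.077 / 1.798 = 3.012 d⁻¹.

k_r ≈ 3.01 d⁻¹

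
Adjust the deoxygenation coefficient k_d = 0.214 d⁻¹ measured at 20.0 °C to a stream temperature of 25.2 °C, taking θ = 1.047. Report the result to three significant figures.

k_d ≈ 0.272 d⁻¹

k_d(T₂) = k_d(T₁) · θ^(T₂−T₁) = 0.214 × 1.047^(25.2−20.0)
= 0.214 × 1.047^5.20 = 0.214 × 1.270 = 0.2717 d⁻¹.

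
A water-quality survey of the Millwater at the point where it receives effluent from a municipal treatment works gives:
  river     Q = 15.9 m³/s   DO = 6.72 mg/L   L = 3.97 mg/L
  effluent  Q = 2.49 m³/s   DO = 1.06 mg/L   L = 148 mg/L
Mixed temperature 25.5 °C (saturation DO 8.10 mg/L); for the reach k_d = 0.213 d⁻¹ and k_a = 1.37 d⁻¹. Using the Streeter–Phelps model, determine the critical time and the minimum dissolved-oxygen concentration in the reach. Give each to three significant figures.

Mixed DO = (15.9×6.72 + 2.49×1.06)/(15.9+2.49) = 109.5/18.39 = 5.954 mg/L.
Mixed L₀ = (15.9×3.97 + 2.49×148)/(18.39) = 431.6/18.39 = 23.47 mg/L.
Initial deficit D₀ = C_s − DO₀ = 8.10 − 5.954 = 2.146 mg/L.
t_c = (1/1.157) ln[(1.37/0.213)(1 − 2.146×1.157/(0.213×23.47))] = 0.8643 × ln(3.237) = 1.015 d.
D_c = (0.213/1.37) × 23.47 × e^(−0.213×1.015) = 0.1555 × 23.47 × 0.8055 = 2.940 mg/L.
Minimum DO = 8.10 − 2.940 = 5.160 mg/L.

t_c ≈ 1.02 d; minimum DO ≈ 5.16 mg/L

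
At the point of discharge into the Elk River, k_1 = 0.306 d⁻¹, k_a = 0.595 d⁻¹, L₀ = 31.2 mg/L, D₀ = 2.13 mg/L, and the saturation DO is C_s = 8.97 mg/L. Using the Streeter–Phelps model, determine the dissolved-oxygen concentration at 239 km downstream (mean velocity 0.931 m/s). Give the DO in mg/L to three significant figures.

Travel time t = x/v = 239 km / (0.931 m/s) = 239000 m / 0.931 m/s = 256700 s = 2.971 d.
k_1 L₀/(k_a−k_1) = 0.306×31.2/(0.595−0.306) = 9.547/0.2890 = 33.04 mg/L.
e^(−k_1 t) = e^(−0.306×2.971) = 0.4028; e^(−k_a t) = e^(−0.595×2.971) = 0.1707.
D = 33.04 × (0.4028 − 0.1707) + 2.13 × 0.1707 = 7.669 + 0.3636 = 8.033 mg/L.
DO = C_s − D = 8.97 − 8.033 = 0.9371 mg/L.

DO ≈ 0.937 mg/L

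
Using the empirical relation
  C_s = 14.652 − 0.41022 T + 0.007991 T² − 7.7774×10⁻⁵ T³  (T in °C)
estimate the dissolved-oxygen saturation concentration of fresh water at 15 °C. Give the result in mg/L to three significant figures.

C_s ≈ 10.0 mg/L

C_s = 14.652 − 0.41022×15 + 0.007991×15² − 7.7774×10⁻⁵×15³ = 10.03 mg/L.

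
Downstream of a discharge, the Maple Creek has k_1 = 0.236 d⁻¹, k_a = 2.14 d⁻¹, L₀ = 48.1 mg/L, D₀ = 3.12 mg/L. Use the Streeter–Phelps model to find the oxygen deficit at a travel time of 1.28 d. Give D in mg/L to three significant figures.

k_1 L₀/(k_a−k_1) = 0.236×48.1/(2.14−0.236) = 11.35/1.904 = 5.962 mg/L.
e^(−k_1 t) = e^(−0.236×1.280) = 0.7393; e^(−k_a t) = e^(−2.14×1.280) = 0.06462.
D = 5.962 × (0.7393 − 0.06462) + 3.12 × 0.06462 = 4.022 + 0.2016 = 4.224 mg/L.

D ≈ 4.22 mg/L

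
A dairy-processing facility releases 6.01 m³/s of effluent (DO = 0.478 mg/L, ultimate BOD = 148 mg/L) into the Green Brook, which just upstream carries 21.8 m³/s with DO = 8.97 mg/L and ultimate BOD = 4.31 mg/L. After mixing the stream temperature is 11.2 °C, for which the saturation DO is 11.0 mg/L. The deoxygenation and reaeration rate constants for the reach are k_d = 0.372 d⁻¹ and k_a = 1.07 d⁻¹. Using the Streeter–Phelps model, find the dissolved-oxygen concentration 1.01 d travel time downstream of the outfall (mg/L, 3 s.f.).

Mixed DO = (21.8×8.97 + 6.01×0.478)/(21.8+6.01) = 198.4/27.81 = 7.135 mg/L.
Mixed L₀ = (21.8×4.31 + 6.01×148)/(27.81) = 983.4/27.81 = 35.36 mg/L.
Initial deficit D₀ = C_s − DO₀ = 11.0 − 7.135 = 3.865 mg/L.
D(1.01) = [0.372×35.36/(1.07−0.372)](e^(−0.372×1.01) − e^(−1.07×1.01)) + 3.865 e^(−1.07×1.01)
= 18.85 × (0.6868 − 0.3394) + 3.865 × 0.3394 = 7.860 mg/L.
DO = 11.0 − 7.860 = 3.140 mg/L.

DO ≈ 3.14 mg/L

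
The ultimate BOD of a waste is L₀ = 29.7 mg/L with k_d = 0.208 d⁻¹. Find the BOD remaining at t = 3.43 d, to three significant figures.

L_t = L₀ e^(−k_d t) = 29.7 × e^(−0.208×3.43) = 29.7 × 0.4900 = 14.55 mg/L.

L ≈ 14.6 mg/L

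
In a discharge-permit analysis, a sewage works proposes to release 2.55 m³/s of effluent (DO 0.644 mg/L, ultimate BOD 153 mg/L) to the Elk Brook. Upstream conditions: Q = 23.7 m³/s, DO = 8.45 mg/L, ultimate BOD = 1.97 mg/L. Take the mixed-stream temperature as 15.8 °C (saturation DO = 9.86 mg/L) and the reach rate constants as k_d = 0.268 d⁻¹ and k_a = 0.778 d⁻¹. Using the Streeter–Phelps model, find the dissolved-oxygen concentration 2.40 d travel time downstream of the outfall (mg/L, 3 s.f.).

DO ≈ 6.28 mg/L

Mixed DO = (23.7×8.45 + 2.55×0.644)/(23.7+2.55) = 201.9/26.25 = 7.692 mg/L.
Mixed L₀ = (23.7×1.97 + 2.55×153)/(26.25) = 436.8/26.25 = 16.64 mg/L.
Initial deficit D₀ = C_s − DO₀ = 9.86 − 7.692 = 2.168 mg/L.
D(2.40) = [0.268×16.64/(0.778−0.268)](e^(−0.268×2.40) − e^(−0.778×2.40)) + 2.168 e^(−0.778×2.40)
= 8.745 × (0.5256 − 0.1546) + 2.168 × 0.1546 = 3.580 mg/L.
DO = 9.86 − 3.580 = 6.280 mg/L.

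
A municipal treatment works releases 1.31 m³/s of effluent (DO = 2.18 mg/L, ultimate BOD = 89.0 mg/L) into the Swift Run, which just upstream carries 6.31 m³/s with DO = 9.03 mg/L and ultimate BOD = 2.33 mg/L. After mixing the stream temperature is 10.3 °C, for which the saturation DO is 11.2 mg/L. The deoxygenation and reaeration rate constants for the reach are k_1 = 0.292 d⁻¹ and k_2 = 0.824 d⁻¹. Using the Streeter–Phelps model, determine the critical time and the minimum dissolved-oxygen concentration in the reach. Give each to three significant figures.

t_c ≈ 1.13 d; minimum DO ≈ 6.81 mg/L

Mixed DO = (6.31×9.03 + 1.31×2.18)/(6.31+1.31) = 59.84/7.620 = 7.852 mg/L.
Mixed L₀ = (6.31×2.33 + 1.31×89.0)/(7.620) = 131.3/7.620 = 17.23 mg/L.
Initial deficit D₀ = C_s − DO₀ = 11.2 − 7.852 = 3.348 mg/L.
t_c = (1/0.5320) ln[(0.824/0.292)(1 − 3.348×0.5320/(0.292×17.23))] = 1.880 × ln(1.823) = 1.129 d.
D_c = (0.292/0.824) × 17.23 × e^(−0.292×1.129) = 0.3544 × 17.23 × 0.7192 = 4.391 mg/L.
Minimum DO = 11.2 − 4.391 = 6.809 mg/L.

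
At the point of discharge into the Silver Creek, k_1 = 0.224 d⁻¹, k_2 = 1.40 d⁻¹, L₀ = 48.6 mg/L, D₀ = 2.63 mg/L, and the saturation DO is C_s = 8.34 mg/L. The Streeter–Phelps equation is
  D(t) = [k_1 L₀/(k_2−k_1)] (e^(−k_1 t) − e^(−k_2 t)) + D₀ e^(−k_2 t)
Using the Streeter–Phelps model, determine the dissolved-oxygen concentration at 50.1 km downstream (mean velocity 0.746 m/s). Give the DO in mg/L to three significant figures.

Travel time t = x/v = 50.1 km / (0.746 m/s) = 50100 m / 0.746 m/s = 67160 s = 0.7773 d.
k_1 L₀/(k_2−k_1) = 0.224×48.6/(1.40−0.224) = 10.89/1.176 = 9.257 mg/L.
e^(−k_1 t) = e^(−0.224×0.7773) = 0.8402; e^(−k_2 t) = e^(−1.40×0.7773) = 0.3368.
D = 9.257 × (0.8402 − 0.3368) + 2.63 × 0.3368 = 4.660 + 0.8858 = 5.546 mg/L.
DO = C_s − D = 8.34 − 5.546 = 2.794 mg/L.

DO ≈ 2.79 mg/L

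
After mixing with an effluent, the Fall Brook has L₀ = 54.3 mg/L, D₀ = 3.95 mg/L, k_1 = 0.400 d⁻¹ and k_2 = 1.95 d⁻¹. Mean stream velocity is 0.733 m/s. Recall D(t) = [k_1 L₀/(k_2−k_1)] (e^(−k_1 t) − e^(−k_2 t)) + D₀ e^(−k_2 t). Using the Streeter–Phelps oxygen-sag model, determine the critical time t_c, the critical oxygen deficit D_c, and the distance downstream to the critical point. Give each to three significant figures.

At the critical point dD/dt = 0, so k_1 L₀ e^(−k_1 t) = k_2 D. Substituting D(t) from the Streeter–Phelps equation and solving for t gives
t_c = ln[(k_2/k_1)(1 − D₀(k_2−k_1)/(k_1 L₀))] / (k_2−k_1).
Here k_2−k_1 = 1.550 d⁻¹ and 1 − D₀(k_2−k_1)/(k_1 L₀) = 1 − 3.95×1.550/(0.400×54.3) = 0.7181, so
t_c = ln(4.875 × 0.7181) / 1.550 = 1.253 / 1.550 = 0.8084 d.
D_c = (k_1/k_2) L₀ e^(−k_1 t_c) = (0.400/1.95) × 54.3 × e^(−0.400×0.8084) = 0.2051 × 54.3 × 0.7237 = 8.061 mg/L.
x_c = v t_c = 0.733 m/s × 0.8084 d × 86400 s/d = 51200 m ≈ 51.2 km.

t_c ≈ 0.808 d; D_c ≈ 8.06 mg/L; x_c ≈ 51.2 km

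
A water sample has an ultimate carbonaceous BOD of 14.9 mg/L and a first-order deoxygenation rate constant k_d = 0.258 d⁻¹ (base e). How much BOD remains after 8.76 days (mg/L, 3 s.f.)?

L_t = L₀ e^(−k_d t) = 14.9 × e^(−0.258×8.76) = 14.9 × 0.1043 = 1.555 mg/L.

L ≈ 1.55 mg/L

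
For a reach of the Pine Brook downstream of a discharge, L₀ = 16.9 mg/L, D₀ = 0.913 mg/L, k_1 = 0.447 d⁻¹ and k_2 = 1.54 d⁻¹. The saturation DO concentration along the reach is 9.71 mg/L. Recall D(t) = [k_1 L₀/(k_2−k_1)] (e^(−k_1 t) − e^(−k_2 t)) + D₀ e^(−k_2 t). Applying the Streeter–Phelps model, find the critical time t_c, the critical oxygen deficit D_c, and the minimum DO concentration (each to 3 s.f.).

t_c ≈ 1.00 d; D_c ≈ 3.13 mg/L; min DO ≈ 6.58 mg/L

t_c = [1/(k_2−k_1)] ln[(k_2/k_1)(1 − D₀(k_2−k_1)/(k_1 L₀))]
= [1/(1.54−0.447)] ln[(1.54/0.447)(1 − 0.913×1.093/(0.447×16.9))]
= (1/1.093) ln[3.445 × 0.8679] = 0.9149 × ln(2.990) = 0.9149 × 1.095 = 1.002 d.
L(t_c) = L₀ e^(−k_1 t_c) = 16.9 × 0.6389 = 10.80 mg/L, and at the critical point k_2 D_c = k_1 L, so D_c = (0.447/1.54) × 10.80 = 3.134 mg/L.
Minimum DO = C_s − D_c = 9.71 − 3.134 = 6.576 mg/L.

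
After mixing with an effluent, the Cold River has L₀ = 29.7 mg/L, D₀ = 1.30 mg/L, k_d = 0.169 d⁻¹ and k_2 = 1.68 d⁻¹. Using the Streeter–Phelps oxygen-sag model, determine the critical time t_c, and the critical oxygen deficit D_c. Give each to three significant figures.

t_c = [1/(k_2−k_d)] ln[(k_2/k_d)(1 − D₀(k_2−k_d)/(k_d L₀))]
= [1/(1.68−0.169)] ln[(1.68/0.169)(1 − 1.30×1.511/(0.169×29.7))]
= (1/1.511) ln[9.941 × 0.6087] = 0.6618 × ln(6.050) = 0.6618 × 1.800 = 1.191 d.
L(t_c) = L₀ e^(−k_d t_c) = 29.7 × 0.8176 = 24.28 mg/L, and at the critical point k_2 D_c = k_d L, so D_c = (0.169/1.68) × 24.28 = 2.443 mg/L.

t_c ≈ 1.19 d; D_c ≈ 2.44 mg/L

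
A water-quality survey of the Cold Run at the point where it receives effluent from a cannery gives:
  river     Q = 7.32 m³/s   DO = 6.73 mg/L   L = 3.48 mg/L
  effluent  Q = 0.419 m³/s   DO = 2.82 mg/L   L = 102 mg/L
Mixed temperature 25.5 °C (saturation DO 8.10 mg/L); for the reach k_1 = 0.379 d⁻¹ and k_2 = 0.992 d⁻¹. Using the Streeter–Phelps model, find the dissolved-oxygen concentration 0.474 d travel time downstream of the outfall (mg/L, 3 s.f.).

Mixed DO = (7.32×6.73 + 0.419×2.82)/(7.32+0.419) = 50.45/7.739 = 6.518 mg/L.
Mixed L₀ = (7.32×3.48 + 0.419×102)/(7.739) = 68.21/7.739 = 8.814 mg/L.
Initial deficit D₀ = C_s − DO₀ = 8.10 − 6.518 = 1.582 mg/L.
D(0.474) = [0.379×8.814/(0.992−0.379)](e^(−0.379×0.474) − e^(−0.992×0.474)) + 1.582 e^(−0.992×0.474)
= 5.449 × (0.8356 − 0.6249) + 1.582 × 0.6249 = 2.137 mg/L.
DO = 8.10 − 2.137 = 5.963 mg/L.

DO ≈ 5.96 mg/L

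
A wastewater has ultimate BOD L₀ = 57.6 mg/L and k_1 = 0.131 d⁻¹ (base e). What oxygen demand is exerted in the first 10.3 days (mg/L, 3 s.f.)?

y_t = L₀(1 − e^(−k_1 t)) = 57.6 × (1 − e^(−0.131×10.3))
= 57.6 × (1 − 0.2594) = 57.6 × 0.7406 = 42.66 mg/L.

y ≈ 42.7 mg/L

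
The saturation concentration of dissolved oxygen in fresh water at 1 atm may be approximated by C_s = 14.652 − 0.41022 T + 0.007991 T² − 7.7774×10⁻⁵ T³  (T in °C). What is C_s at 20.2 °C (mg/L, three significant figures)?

C_s ≈ 8.99 mg/L

C_s = 14.652 − 0.41022×20.2 + 0.007991×20.2² − 7.7774×10⁻⁵×20.2³ = 8.985 mg/L.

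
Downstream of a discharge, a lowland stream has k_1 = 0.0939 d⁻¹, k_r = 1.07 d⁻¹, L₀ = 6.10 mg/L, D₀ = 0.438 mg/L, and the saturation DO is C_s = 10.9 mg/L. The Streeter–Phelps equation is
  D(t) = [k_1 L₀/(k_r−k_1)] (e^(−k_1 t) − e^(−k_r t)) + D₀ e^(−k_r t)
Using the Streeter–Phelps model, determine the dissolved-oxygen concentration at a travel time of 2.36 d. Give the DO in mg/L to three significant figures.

DO ≈ 10.4 mg/L

k_1 L₀/(k_r−k_1) = 0.0939×6.10/(1.07−0.0939) = 0.5728/0.9761 = 0.5868 mg/L.
e^(−k_1 t) = e^(−0.0939×2.360) = 0.8012; e^(−k_r t) = e^(−1.07×2.360) = 0.08004.
D = 0.5868 × (0.8012 − 0.08004) + 0.438 × 0.08004 = 0.4232 + 0.03506 = 0.4583 mg/L.
DO = C_s − D = 10.9 − 0.4583 = 10.44 mg/L.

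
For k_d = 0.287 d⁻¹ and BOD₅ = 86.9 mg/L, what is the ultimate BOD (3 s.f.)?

BOD₅ = L₀(1 − e^(−5k_d)) ⇒ L₀ = BOD₅ / (1 − e^(−5×0.287))
= 86.9 / (1 − 0.2381) = 86.9 / 0.7619 = 114.1 mg/L.

L₀ ≈ 114 mg/L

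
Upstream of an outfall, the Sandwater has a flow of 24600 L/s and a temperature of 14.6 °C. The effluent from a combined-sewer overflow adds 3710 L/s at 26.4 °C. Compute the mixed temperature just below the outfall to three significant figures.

16.1 °C

Flow-weighted mixing: C = (Q_r C_r + Q_w C_w)/(Q_r + Q_w)
= (24600×14.6 + 3710×26.4)/(24600 + 3710) = 457100/28310 = 16.15 °C.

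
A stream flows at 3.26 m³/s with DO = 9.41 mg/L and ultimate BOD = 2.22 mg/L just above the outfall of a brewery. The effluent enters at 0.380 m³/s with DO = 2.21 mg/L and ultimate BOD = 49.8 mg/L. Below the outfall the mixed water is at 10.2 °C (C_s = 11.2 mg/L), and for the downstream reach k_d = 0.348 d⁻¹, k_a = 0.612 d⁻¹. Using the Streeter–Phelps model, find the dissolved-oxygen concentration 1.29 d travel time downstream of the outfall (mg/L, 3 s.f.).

DO ≈ 8.30 mg/L

Mixed DO = (3.26×9.41 + 0.380×2.21)/(3.26+0.380) = 31.52/3.640 = 8.658 mg/L.
Mixed L₀ = (3.26×2.22 + 0.380×49.8)/(3.640) = 26.16/3.640 = 7.187 mg/L.
Initial deficit D₀ = C_s − DO₀ = 11.2 − 8.658 = 2.542 mg/L.
D(1.29) = [0.348×7.187/(0.612−0.348)](e^(−0.348×1.29) − e^(−0.612×1.29)) + 2.542 e^(−0.612×1.29)
= 9.474 × (0.6383 − 0.4541) + 2.542 × 0.4541 = 2.900 mg/L.
DO = 11.2 − 2.900 = 8.300 mg/L.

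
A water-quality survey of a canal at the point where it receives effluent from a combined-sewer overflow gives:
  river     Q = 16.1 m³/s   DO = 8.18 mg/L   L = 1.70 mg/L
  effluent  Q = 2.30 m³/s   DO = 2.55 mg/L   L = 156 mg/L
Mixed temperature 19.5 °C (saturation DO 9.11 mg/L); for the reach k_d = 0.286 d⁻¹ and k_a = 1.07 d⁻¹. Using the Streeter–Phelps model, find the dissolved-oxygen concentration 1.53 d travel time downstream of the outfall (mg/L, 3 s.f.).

Mixed DO = (16.1×8.18 + 2.30×2.55)/(16.1+2.30) = 137.6/18.40 = 7.476 mg/L.
Mixed L₀ = (16.1×1.70 + 2.30×156)/(18.40) = 386.2/18.40 = 20.99 mg/L.
Initial deficit D₀ = C_s − DO₀ = 9.11 − 7.476 = 1.634 mg/L.
D(1.53) = [0.286×20.99/(1.07−0.286)](e^(−0.286×1.53) − e^(−1.07×1.53)) + 1.634 e^(−1.07×1.53)
= 7.656 × (0.6456 − 0.1945) + 1.634 × 0.1945 = 3.771 mg/L.
DO = 9.11 − 3.771 = 5.339 mg/L.

DO ≈ 5.34 mg/L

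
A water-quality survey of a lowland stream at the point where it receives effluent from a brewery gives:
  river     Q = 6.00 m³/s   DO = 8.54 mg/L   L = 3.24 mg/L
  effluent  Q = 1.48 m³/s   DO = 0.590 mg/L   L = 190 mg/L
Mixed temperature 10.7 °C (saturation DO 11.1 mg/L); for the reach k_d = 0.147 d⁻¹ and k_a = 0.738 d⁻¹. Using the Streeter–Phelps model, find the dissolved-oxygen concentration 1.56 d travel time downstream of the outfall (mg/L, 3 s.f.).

DO ≈ 5.01 mg/L

Mixed DO = (6.00×8.54 + 1.48×0.590)/(6.00+1.48) = 52.11/7.480 = 6.967 mg/L.
Mixed L₀ = (6.00×3.24 + 1.48×190)/(7.480) = 300.6/7.480 = 40.19 mg/L.
Initial deficit D₀ = C_s − DO₀ = 11.1 − 6.967 = 4.133 mg/L.
D(1.56) = [0.147×40.19/(0.738−0.147)](e^(−0.147×1.56) − e^(−0.738×1.56)) + 4.133 e^(−0.738×1.56)
= 9.997 × (0.7951 − 0.3162) + 4.133 × 0.3162 = 6.094 mg/L.
DO = 11.1 − 6.094 = 5.006 mg/L.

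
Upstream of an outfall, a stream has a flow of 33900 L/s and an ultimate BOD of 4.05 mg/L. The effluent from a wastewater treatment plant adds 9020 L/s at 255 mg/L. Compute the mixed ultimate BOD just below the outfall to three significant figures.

Flow-weighted mixing: C = (Q_r C_r + Q_w C_w)/(Q_r + Q_w)
= (33900×4.05 + 9020×255)/(33900 + 9020) = 2.437×10^6/42920 = 56.79 mg/L.

56.8 mg/L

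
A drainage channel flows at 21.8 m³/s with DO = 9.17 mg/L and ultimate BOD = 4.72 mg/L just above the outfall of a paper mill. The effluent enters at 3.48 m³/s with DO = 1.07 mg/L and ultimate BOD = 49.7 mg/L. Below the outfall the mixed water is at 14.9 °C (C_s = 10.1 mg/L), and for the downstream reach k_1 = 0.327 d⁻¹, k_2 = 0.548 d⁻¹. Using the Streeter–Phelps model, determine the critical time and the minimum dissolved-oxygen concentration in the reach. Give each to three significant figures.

t_c ≈ 1.72 d; minimum DO ≈ 6.39 mg/L

Mixed DO = (21.8×9.17 + 3.48×1.07)/(21.8+3.48) = 203.6/25.28 = 8.055 mg/L.
Mixed L₀ = (21.8×4.72 + 3.48×49.7)/(25.28) = 275.9/25.28 = 10.91 mg/L.
Initial deficit D₀ = C_s − DO₀ = 10.1 − 8.055 = 2.045 mg/L.
t_c = (1/0.2210) ln[(0.548/0.327)(1 − 2.045×0.2210/(0.327×10.91))] = 4.525 × ln(1.464) = 1.723 d.
D_c = (0.327/0.548) × 10.91 × e^(−0.327×1.723) = 0.5967 × 10.91 × 0.5692 = 3.706 mg/L.
Minimum DO = 10.1 − 3.706 = 6.394 mg/L.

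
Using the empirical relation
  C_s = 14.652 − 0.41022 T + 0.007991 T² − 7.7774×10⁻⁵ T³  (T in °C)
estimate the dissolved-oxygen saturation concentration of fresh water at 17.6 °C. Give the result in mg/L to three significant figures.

C_s ≈ 9.48 mg/L

C_s = 14.652 − 0.41022×17.6 + 0.007991×17.6² − 7.7774×10⁻⁵×17.6³ = 9.483 mg/L.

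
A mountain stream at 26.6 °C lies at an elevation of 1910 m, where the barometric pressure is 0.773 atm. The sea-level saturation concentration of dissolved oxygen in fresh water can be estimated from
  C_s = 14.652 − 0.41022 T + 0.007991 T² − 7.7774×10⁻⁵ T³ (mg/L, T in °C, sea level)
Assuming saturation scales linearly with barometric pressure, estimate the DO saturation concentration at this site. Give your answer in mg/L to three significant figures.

C_s ≈ 6.13 mg/L

At sea level: C_s = 14.652 − 0.41022×26.6 + 0.007991×26.6² − 7.7774×10⁻⁵×26.6³ = 7.930 mg/L.
Pressure correction: C_s' = 7.930 × 0.773 = 6.130 mg/L.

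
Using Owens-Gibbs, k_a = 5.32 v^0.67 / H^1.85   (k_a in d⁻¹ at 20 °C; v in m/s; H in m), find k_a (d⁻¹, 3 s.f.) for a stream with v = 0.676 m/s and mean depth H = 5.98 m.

k_a ≈ 0.150 d⁻¹

k_a = 5.32 × 0.676^0.67 / 5.98^1.85 = 5.32 × 0.7692 / 27.35 = 0.1497 d⁻¹.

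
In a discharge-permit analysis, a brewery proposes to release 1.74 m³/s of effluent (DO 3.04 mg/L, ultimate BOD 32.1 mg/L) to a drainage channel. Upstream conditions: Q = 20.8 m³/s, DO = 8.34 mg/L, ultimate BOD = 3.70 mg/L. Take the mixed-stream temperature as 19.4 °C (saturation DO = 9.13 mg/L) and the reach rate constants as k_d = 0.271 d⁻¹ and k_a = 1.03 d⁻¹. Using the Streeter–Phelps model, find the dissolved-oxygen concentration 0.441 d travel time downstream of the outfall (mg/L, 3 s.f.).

DO ≈ 7.84 mg/L

Mixed DO = (20.8×8.34 + 1.74×3.04)/(20.8+1.74) = 178.8/22.54 = 7.931 mg/L.
Mixed L₀ = (20.8×3.70 + 1.74×32.1)/(22.54) = 132.8/22.54 = 5.892 mg/L.
Initial deficit D₀ = C_s − DO₀ = 9.13 − 7.931 = 1.199 mg/L.
D(0.441) = [0.271×5.892/(1.03−0.271)](e^(−0.271×0.441) − e^(−1.03×0.441)) + 1.199 e^(−1.03×0.441)
= 2.104 × (0.8874 − 0.6349) + 1.199 × 0.6349 = 1.292 mg/L.
DO = 9.13 − 1.292 = 7.838 mg/L.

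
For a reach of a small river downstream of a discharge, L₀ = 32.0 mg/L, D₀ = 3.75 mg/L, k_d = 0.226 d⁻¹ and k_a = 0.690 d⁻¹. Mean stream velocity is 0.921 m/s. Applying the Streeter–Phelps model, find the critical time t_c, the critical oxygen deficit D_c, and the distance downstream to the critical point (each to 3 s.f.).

t_c ≈ 1.81 d; D_c ≈ 6.96 mg/L; x_c ≈ 144 km

With k_a/k_d = 3.053 and 1 − D₀(k_a−k_d)/(k_d L₀) = 0.7594,
t_c = ln(3.053 × 0.7594) / (0.690 − 0.226) = ln(2.319) / 0.4640 = 0.8409/0.4640 = 1.812 d.
L(t_c) = L₀ e^(−k_d t_c) = 32.0 × 0.6639 = 21.25 mg/L, and at the critical point k_a D_c = k_d L, so D_c = (0.226/0.690) × 21.25 = 6.959 mg/L.
x_c = v t_c = 0.921 m/s × 1.812 d × 86400 s/d = 144200 m ≈ 144 km.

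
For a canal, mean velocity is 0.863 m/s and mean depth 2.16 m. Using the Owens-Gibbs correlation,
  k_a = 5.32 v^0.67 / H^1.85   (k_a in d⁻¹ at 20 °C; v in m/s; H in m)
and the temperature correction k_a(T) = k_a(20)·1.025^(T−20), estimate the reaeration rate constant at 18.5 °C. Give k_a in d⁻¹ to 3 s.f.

k_a(20) = 5.32 × 0.863^0.67 / 2.16^1.85 = 5.32 × 0.9060 / 4.157 = 1.160 d⁻¹.
k_a(18.5) = 1.160 × 1.025^(18.5−20) = 1.160 × 0.9636 = 1.117 d⁻¹.

k_a ≈ 1.12 d⁻¹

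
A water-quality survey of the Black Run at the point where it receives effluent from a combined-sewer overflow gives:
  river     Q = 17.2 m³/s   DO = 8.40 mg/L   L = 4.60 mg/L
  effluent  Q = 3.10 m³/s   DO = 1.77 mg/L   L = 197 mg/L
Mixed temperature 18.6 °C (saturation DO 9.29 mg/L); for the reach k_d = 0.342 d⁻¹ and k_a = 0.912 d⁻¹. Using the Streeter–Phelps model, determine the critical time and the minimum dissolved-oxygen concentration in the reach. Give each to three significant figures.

t_c ≈ 1.55 d; minimum DO ≈ 1.79 mg/L

Mixed DO = (17.2×8.40 + 3.10×1.77)/(17.2+3.10) = 150.0/20.30 = 7.388 mg/L.
Mixed L₀ = (17.2×4.60 + 3.10×197)/(20.30) = 689.8/20.30 = 33.98 mg/L.
Initial deficit D₀ = C_s − DO₀ = 9.29 − 7.388 = 1.902 mg/L.
t_c = (1/0.5700) ln[(0.912/0.342)(1 − 1.902×0.5700/(0.342×33.98))] = 1.754 × ln(2.418) = 1.549 d.
D_c = (0.342/0.912) × 33.98 × e^(−0.342×1.549) = 0.3750 × 33.98 × 0.5888 = 7.503 mg/L.
Minimum DO = 9.29 − 7.503 = 1.787 mg/L.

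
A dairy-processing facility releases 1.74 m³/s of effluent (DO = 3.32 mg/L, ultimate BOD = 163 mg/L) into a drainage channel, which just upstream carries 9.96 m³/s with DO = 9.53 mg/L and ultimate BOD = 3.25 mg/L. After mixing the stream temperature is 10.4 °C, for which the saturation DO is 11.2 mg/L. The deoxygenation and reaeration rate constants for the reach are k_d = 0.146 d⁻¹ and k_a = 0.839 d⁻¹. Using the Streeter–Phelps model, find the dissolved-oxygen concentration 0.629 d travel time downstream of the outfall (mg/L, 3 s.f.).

Mixed DO = (9.96×9.53 + 1.74×3.32)/(9.96+1.74) = 100.7/11.70 = 8.606 mg/L.
Mixed L₀ = (9.96×3.25 + 1.74×163)/(11.70) = 316.0/11.70 = 27.01 mg/L.
Initial deficit D₀ = C_s − DO₀ = 11.2 − 8.606 = 2.594 mg/L.
D(0.629) = [0.146×27.01/(0.839−0.146)](e^(−0.146×0.629) − e^(−0.839×0.629)) + 2.594 e^(−0.839×0.629)
= 5.690 × (0.9123 − 0.5899) + 2.594 × 0.5899 = 3.364 mg/L.
DO = 11.2 − 3.364 = 7.836 mg/L.

DO ≈ 7.84 mg/L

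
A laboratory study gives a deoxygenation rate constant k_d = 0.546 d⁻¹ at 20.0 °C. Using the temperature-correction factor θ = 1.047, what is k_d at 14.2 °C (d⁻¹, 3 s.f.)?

k_d(T₂) = k_d(T₁) · θ^(T₂−T₁) = 0.546 × 1.047^(14.2−20.0)
= 0.546 × 1.047^-5.80 = 0.546 × 0.7661 = 0.4183 d⁻¹.

k_d ≈ 0.418 d⁻¹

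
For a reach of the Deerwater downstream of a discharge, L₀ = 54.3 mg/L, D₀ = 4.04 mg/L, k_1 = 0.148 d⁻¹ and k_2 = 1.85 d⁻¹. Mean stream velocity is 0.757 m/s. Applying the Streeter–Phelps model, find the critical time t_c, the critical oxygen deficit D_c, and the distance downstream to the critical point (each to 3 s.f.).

With k_2/k_1 = 12.50 and 1 − D₀(k_2−k_1)/(k_1 L₀) = 0.1444,
t_c = ln(12.50 × 0.1444) / (1.85 − 0.148) = ln(1.805) / 1.702 = 0.5904/1.702 = 0.3469 d.
D_c = (k_1/k_2) L₀ e^(−k_1 t_c) = (0.148/1.85) × 54.3 × e^(−0.148×0.3469) = 0.08000 × 54.3 × 0.9500 = 4.127 mg/L.
x_c = v t_c = 0.757 m/s × 0.3469 d × 86400 s/d = 22690 m ≈ 22.7 km.

t_c ≈ 0.347 d; D_c ≈ 4.13 mg/L; x_c ≈ 22.7 km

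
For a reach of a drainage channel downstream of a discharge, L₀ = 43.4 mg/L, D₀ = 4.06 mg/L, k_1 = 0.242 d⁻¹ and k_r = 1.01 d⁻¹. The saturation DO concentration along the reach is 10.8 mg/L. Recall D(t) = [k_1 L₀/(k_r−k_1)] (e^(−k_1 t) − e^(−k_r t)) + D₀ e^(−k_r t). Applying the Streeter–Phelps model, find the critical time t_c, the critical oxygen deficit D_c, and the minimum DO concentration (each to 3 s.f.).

t_c = [1/(k_r−k_1)] ln[(k_r/k_1)(1 − D₀(k_r−k_1)/(k_1 L₀))]
= [1/(1.01−0.242)] ln[(1.01/0.242)(1 − 4.06×0.7680/(0.242×43.4))]
= (1/0.7680) ln[4.174 × 0.7031] = 1.302 × ln(2.935) = 1.302 × 1.077 = 1.402 d.
D_c = (k_1/k_r) L₀ e^(−k_1 t_c) = (0.242/1.01) × 43.4 × e^(−0.242×1.402) = 0.2396 × 43.4 × 0.7123 = 7.407 mg/L.
Minimum DO = C_s − D_c = 10.8 − 7.407 = 3.393 mg/L.

t_c ≈ 1.40 d; D_c ≈ 7.41 mg/L; min DO ≈ 3.39 mg/L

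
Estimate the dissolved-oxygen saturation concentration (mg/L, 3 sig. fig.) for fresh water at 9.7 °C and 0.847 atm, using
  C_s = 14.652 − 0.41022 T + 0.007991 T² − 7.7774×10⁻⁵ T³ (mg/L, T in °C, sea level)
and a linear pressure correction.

At sea level: C_s = 14.652 − 0.41022×9.7 + 0.007991×9.7² − 7.7774×10⁻⁵×9.7³ = 11.35 mg/L.
Pressure correction: C_s' = 11.35 × 0.847 = 9.617 mg/L.

C_s ≈ 9.62 mg/L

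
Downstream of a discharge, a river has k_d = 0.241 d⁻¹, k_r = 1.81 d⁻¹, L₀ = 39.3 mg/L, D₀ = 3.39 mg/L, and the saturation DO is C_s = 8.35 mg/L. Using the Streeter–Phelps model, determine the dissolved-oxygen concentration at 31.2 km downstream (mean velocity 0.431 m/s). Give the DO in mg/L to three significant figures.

Travel time t = x/v = 31.2 km / (0.431 m/s) = 31200 m / 0.431 m/s = 72390 s = 0.8378 d.
k_d L₀/(k_r−k_d) = 0.241×39.3/(1.81−0.241) = 9.471/1.569 = 6.037 mg/L.
e^(−k_d t) = e^(−0.241×0.8378) = 0.8172; e^(−k_r t) = e^(−1.81×0.8378) = 0.2195.
D = 6.037 × (0.8172 − 0.2195) + 3.39 × 0.2195 = 3.608 + 0.7440 = 4.352 mg/L.
DO = C_s − D = 8.35 − 4.352 = 3.998 mg/L.

DO ≈ 4.00 mg/L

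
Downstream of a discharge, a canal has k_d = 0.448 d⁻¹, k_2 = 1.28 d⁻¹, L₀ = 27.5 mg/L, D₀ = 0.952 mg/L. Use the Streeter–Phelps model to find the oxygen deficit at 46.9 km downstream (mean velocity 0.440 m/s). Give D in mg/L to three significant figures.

D ≈ 5.66 mg/L

Travel time t = x/v = 46.9 km / (0.440 m/s) = 46900 m / 0.440 m/s = 106600 s = 1.234 d.
k_d L₀/(k_2−k_d) = 0.448×27.5/(1.28−0.448) = 12.32/0.8320 = 14.81 mg/L.
e^(−k_d t) = e^(−0.448×1.234) = 0.5754; e^(−k_2 t) = e^(−1.28×1.234) = 0.2062.
D = 14.81 × (0.5754 − 0.2062) + 0.952 × 0.2062 = 5.468 + 0.1963 = 5.664 mg/L.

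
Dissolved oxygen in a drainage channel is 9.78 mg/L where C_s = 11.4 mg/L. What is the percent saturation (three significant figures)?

% saturation = C/C_s × 100 = 9.78/11.4 × 100 = 85.8 %.

85.8 % saturation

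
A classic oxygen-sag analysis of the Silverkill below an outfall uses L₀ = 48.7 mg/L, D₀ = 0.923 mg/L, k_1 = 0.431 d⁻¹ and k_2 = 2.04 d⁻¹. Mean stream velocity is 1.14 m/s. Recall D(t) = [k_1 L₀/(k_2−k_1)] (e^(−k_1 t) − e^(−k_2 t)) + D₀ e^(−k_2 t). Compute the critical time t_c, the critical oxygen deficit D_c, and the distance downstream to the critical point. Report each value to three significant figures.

At the critical point dD/dt = 0, so k_1 L₀ e^(−k_1 t) = k_2 D. Substituting D(t) from the Streeter–Phelps equation and solving for t gives
t_c = ln[(k_2/k_1)(1 − D₀(k_2−k_1)/(k_1 L₀))] / (k_2−k_1).
Here k_2−k_1 = 1.609 d⁻¹ and 1 − D₀(k_2−k_1)/(k_1 L₀) = 1 − 0.923×1.609/(0.431×48.7) = 0.9292, so
t_c = ln(4.733 × 0.9292) / 1.609 = 1.481 / 1.609 = 0.9206 d.
L(t_c) = L₀ e^(−k_1 t_c) = 48.7 × 0.6725 = 32.75 mg/L, and at the critical point k_2 D_c = k_1 L, so D_c = (0.431/2.04) × 32.75 = 6.919 mg/L.
x_c = v t_c = 1.14 m/s × 0.9206 d × 86400 s/d = 90670 m ≈ 90.7 km.

t_c ≈ 0.921 d; D_c ≈ 6.92 mg/L; x_c ≈ 90.7 km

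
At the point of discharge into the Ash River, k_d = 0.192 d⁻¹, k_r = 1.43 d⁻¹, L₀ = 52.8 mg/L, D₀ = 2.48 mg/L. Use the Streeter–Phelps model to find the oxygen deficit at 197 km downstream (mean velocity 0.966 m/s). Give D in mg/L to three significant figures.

D ≈ 5.01 mg/L

Travel time t = x/v = 197 km / (0.966 m/s) = 197000 m / 0.966 m/s = 203900 s = 2.360 d.
k_d L₀/(k_r−k_d) = 0.192×52.8/(1.43−0.192) = 10.14/1.238 = 8.189 mg/L.
e^(−k_d t) = e^(−0.192×2.360) = 0.6356; e^(−k_r t) = e^(−1.43×2.360) = 0.03421.
D = 8.189 × (0.6356 − 0.03421) + 2.48 × 0.03421 = 4.925 + 0.08484 = 5.009 mg/L.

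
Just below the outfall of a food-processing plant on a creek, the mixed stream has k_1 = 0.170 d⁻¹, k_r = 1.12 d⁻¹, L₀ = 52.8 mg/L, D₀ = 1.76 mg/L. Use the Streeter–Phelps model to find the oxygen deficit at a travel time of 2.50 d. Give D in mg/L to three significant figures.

k_1 L₀/(k_r−k_1) = 0.170×52.8/(1.12−0.170) = 8.976/0.9500 = 9.448 mg/L.
e^(−k_1 t) = e^(−0.170×2.500) = 0.6538; e^(−k_r t) = e^(−1.12×2.500) = 0.06081.
D = 9.448 × (0.6538 − 0.06081) + 1.76 × 0.06081 = 5.603 + 0.1070 = 5.710 mg/L.

D ≈ 5.71 mg/L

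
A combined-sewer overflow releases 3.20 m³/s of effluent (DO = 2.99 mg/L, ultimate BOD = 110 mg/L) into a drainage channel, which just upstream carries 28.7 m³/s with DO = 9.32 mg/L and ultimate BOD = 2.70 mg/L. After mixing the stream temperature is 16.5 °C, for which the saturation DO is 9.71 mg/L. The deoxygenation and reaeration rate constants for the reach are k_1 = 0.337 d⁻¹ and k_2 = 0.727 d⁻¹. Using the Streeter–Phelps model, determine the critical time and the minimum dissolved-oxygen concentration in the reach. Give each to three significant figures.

Mixed DO = (28.7×9.32 + 3.20×2.99)/(28.7+3.20) = 277.1/31.90 = 8.685 mg/L.
Mixed L₀ = (28.7×2.70 + 3.20×110)/(31.90) = 429.5/31.90 = 13.46 mg/L.
Initial deficit D₀ = C_s − DO₀ = 9.71 − 8.685 = 1.025 mg/L.
t_c = (1/0.3900) ln[(0.727/0.337)(1 − 1.025×0.3900/(0.337×13.46))] = 2.564 × ln(1.967) = 1.735 d.
D_c = (0.337/0.727) × 13.46 × e^(−0.337×1.735) = 0.4635 × 13.46 × 0.5573 = 3.478 mg/L.
Minimum DO = 9.71 − 3.478 = 6.232 mg/L.

t_c ≈ 1.73 d; minimum DO ≈ 6.23 mg/L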